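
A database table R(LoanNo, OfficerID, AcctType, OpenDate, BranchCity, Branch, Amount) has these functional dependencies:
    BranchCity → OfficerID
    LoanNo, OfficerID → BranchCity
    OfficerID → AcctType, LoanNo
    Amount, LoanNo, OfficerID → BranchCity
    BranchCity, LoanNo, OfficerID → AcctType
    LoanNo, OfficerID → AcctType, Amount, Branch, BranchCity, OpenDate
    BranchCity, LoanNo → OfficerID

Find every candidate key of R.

{BranchCity}, {OfficerID}

Closure of {BranchCity} is {AcctType, Amount, Branch, BranchCity, LoanNo, OfficerID, OpenDate}, the whole schema; {BranchCity} is a candidate key.
Closure of {OfficerID} is {AcctType, Amount, Branch, BranchCity, LoanNo, OfficerID, OpenDate}, the whole schema; {OfficerID} is a candidate key.
Any other superkey properly contains one of these, so there are no further candidate keys.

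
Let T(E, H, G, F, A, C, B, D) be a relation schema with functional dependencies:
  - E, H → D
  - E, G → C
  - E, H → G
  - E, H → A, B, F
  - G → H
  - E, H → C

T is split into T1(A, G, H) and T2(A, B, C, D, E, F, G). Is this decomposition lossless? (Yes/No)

Yes

The shared attributes are {A, G} and {A, G}⁺ = {A, G, H}.
T1 is contained in that closure, so T1 ∩ T2 → T1 holds and the join is lossless.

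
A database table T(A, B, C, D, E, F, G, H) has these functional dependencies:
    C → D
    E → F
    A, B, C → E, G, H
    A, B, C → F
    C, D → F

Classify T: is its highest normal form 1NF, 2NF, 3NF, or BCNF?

Candidate key: {A, B, C}. Prime attributes: {A, B, C}.
C → D breaks BCNF: {C}⁺ = {C, D, F}, so {C} is not a superkey.
C → D has non-prime {D} on the right and a non-superkey on the left, so 3NF fails.
The proper key subset {C} of {A, B, C} determines non-prime {D, F}, so the relation is not even in 2NF.

1NF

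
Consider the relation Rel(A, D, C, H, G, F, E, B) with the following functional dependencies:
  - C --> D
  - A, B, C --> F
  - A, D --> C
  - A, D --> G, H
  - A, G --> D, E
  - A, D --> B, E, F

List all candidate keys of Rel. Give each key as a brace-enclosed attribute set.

{A, C}, {A, D}, {A, G}

{A} never appears on the right of any FD, so every key must include it.
{A, C} is a candidate key since {A, C}⁺ = {A, B, C, D, E, F, G, H} covers every attribute.
{A, D} is a candidate key since {A, D}⁺ = {A, B, C, D, E, F, G, H} covers every attribute.
{A, G} is a candidate key since {A, G}⁺ = {A, B, C, D, E, F, G, H} covers every attribute.
No proper subset of any of these is a key, and no other minimal superkey exists.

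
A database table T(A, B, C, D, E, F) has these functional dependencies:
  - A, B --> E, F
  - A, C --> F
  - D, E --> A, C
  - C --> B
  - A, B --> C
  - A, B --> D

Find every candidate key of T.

{A, B} is a candidate key since {A, B}⁺ = {A, B, C, D, E, F} covers every attribute.
{A, C} is a candidate key since {A, C}⁺ = {A, B, C, D, E, F} covers every attribute.
{D, E} is a candidate key since {D, E}⁺ = {A, B, C, D, E, F} covers every attribute.
Any other superkey properly contains one of these, so there are no further candidate keys.

{A, B}, {A, C}, {D, E}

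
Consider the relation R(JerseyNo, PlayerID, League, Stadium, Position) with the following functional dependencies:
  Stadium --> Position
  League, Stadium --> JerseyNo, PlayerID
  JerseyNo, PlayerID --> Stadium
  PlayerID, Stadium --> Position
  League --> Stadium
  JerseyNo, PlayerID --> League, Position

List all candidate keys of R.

{League}⁺ = {JerseyNo, League, PlayerID, Position, Stadium}, which is every attribute, so {League} is a candidate key.
{JerseyNo, PlayerID}⁺ = {JerseyNo, League, PlayerID, Position, Stadium}, which is every attribute, so {JerseyNo, PlayerID} is a candidate key.
No proper subset of any of these is a key, and no other minimal superkey exists.

{JerseyNo, PlayerID}, {League}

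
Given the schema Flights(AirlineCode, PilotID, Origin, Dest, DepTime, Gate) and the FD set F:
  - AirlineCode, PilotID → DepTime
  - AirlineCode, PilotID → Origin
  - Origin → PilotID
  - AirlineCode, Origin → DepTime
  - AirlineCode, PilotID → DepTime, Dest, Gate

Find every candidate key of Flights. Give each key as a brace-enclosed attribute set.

Attributes never on any right-hand side: {AirlineCode} — every candidate key must contain it.
Closure of {AirlineCode, Origin} is {AirlineCode, DepTime, Dest, Gate, Origin, PilotID}, the whole schema; {AirlineCode, Origin} is a candidate key.
Closure of {AirlineCode, PilotID} is {AirlineCode, DepTime, Dest, Gate, Origin, PilotID}, the whole schema; {AirlineCode, PilotID} is a candidate key.
No proper subset of any of these is a key, and no other minimal superkey exists.

{AirlineCode, Origin}, {AirlineCode, PilotID}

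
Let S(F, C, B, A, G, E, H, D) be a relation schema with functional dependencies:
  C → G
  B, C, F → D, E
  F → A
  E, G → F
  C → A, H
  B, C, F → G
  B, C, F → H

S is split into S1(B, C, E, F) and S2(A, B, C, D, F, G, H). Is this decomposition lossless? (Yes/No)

Yes

S1 ∩ S2 = {B, C, F}; its closure under F is {A, B, C, D, E, F, G, H}.
This includes all of S1, so the common attributes are a superkey of S1 — the join is lossless.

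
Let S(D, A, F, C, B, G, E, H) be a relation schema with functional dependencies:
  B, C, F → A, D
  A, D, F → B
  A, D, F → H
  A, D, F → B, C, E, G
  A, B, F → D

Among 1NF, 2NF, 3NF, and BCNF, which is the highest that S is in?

Candidate keys: {A, B, F}, {A, D, F}, {B, C, F}. Prime attributes: {A, B, C, D, F}.
The left-hand side of every FD is a superkey, so BCNF is satisfied.

BCNF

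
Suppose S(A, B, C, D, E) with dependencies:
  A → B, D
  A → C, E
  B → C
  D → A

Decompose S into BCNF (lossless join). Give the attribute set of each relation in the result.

{A, B, D, E}; {B, C}

Candidate keys of the original relation: {A}, {D}.
In {A, B, C, D, E}, {B} is not a superkey ({B}⁺ restricted to this set is {B, C}), so split on B → C into {B, C} and {A, B, D, E}.
{B, C} has no BCNF violation.
{A, B, D, E} has no BCNF violation.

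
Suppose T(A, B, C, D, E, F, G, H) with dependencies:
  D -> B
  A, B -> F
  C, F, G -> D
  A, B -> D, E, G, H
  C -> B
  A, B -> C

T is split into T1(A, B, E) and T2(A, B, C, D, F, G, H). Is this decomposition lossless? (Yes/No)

Yes

T1 ∩ T2 = {A, B}; its closure under F is {A, B, C, D, E, F, G, H}.
This includes all of T1, so the common attributes are a superkey of T1 — the join is lossless.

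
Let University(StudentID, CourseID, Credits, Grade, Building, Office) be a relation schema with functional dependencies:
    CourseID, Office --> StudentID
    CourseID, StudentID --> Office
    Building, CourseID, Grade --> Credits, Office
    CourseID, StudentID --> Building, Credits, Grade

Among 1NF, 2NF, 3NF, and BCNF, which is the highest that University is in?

Candidate keys: {Building, CourseID, Grade}, {CourseID, Office}, {CourseID, StudentID}. Prime attributes: {Building, CourseID, Grade, Office, StudentID}.
Each dependency's left side is a superkey — BCNF holds.

BCNF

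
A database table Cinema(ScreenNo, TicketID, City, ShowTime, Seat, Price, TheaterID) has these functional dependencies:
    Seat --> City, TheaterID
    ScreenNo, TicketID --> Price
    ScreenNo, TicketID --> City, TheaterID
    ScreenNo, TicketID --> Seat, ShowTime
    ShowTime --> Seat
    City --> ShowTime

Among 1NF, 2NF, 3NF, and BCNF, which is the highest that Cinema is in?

Candidate key: {ScreenNo, TicketID}. Prime attributes: {ScreenNo, TicketID}.
Seat --> City, TheaterID breaks BCNF: {Seat}⁺ = {City, Seat, ShowTime, TheaterID}, so {Seat} is not a superkey.
Because {City, TheaterID} are non-prime and the left side of Seat --> City, TheaterID is not a superkey, the relation is not in 3NF.
Checking every proper subset of each key, none determines a non-prime attribute — 2NF is satisfied.

2NF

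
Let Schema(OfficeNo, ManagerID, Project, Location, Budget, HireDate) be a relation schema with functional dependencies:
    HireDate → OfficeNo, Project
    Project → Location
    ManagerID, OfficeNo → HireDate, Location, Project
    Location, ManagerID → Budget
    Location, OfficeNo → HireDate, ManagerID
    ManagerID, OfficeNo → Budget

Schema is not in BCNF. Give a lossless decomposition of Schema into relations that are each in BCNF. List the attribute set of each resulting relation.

Candidate keys of the original relation: {HireDate}, {Location, OfficeNo}, {ManagerID, OfficeNo}, {OfficeNo, Project}.
In {Budget, HireDate, Location, ManagerID, OfficeNo, Project}, {Project} is not a superkey ({Project}⁺ restricted to this set is {Location, Project}), so split on Project → Location into {Location, Project} and {Budget, HireDate, ManagerID, OfficeNo, Project}.
{Location, Project} has no BCNF violation.
In {Budget, HireDate, ManagerID, OfficeNo, Project}, {ManagerID, Project} is not a superkey ({ManagerID, Project}⁺ restricted to this set is {Budget, ManagerID, Project}), so split on ManagerID, Project → Budget into {Budget, ManagerID, Project} and {HireDate, ManagerID, OfficeNo, Project}.
{Budget, ManagerID, Project} has no BCNF violation.
{HireDate, ManagerID, OfficeNo, Project} has no BCNF violation.

{Budget, ManagerID, Project}; {HireDate, ManagerID, OfficeNo, Project}; {Location, Project}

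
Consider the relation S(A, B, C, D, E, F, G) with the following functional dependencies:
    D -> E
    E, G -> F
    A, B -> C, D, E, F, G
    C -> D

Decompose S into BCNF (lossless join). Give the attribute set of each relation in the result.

{A, B, C, G}; {C, D}; {C, F, G}; {D, E}

Candidate key of the original relation: {A, B}.
In {A, B, C, D, E, F, G}, {D} is not a superkey ({D}⁺ restricted to this set is {D, E}), so split on D -> E into {D, E} and {A, B, C, D, F, G}.
{D, E}: every determinant is a superkey — BCNF.
In {A, B, C, D, F, G}, {C} is not a superkey ({C}⁺ restricted to this set is {C, D}), so split on C -> D into {C, D} and {A, B, C, F, G}.
{C, D}: every determinant is a superkey — BCNF.
In {A, B, C, F, G}, {C, G} is not a superkey ({C, G}⁺ restricted to this set is {C, F, G}), so split on C, G -> F into {C, F, G} and {A, B, C, G}.
{C, F, G}: every determinant is a superkey — BCNF.
{A, B, C, G}: every determinant is a superkey — BCNF.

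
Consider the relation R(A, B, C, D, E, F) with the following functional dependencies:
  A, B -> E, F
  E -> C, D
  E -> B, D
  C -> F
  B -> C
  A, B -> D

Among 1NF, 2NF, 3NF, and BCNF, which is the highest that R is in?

Candidate keys: {A, B}, {A, E}. Prime attributes: {A, B, E}.
For E -> C, D we have {E}⁺ = {B, C, D, E, F}; {E} is not a superkey, so BCNF fails.
E -> C, D has non-prime {C, D} on the right and a non-superkey on the left, so 3NF fails.
{B} is a proper subset of the key {A, B}, and {B}⁺ contains the non-prime attributes {C, F} — a partial dependency, so 2NF is violated.

1NF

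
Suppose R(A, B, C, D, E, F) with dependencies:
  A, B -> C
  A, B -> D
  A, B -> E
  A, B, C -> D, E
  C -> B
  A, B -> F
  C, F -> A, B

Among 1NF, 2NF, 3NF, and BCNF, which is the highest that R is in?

3NF

Candidate keys: {A, B}, {A, C}, {C, F}. Prime attributes: {A, B, C, F}.
For C -> B we have {C}⁺ = {B, C}; {C} is not a superkey, so BCNF fails.
Since {B} ⊆ prime attributes and every other non-superkey FD also has a prime right side, the schema is in 3NF.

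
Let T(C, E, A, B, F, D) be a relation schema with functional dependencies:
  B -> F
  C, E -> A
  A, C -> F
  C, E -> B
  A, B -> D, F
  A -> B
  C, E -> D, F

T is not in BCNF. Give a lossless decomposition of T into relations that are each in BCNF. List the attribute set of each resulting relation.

{A, B, D}; {A, C, E}; {B, F}

Candidate key of the original relation: {C, E}.
Within {A, B, C, D, E, F}: {B}⁺ ∩ {A, B, C, D, E, F} = {B, F}, not the whole set, so B -> F violates BCNF; decompose into {B, F} and {A, B, C, D, E}.
{B, F}: every determinant is a superkey — BCNF.
Within {A, B, C, D, E}: {A, C}⁺ ∩ {A, B, C, D, E} = {A, B, C, D}, not the whole set, so A, C -> B, D violates BCNF; decompose into {A, B, C, D} and {A, C, E}.
Within {A, B, C, D}: {A, B}⁺ ∩ {A, B, C, D} = {A, B, D}, not the whole set, so A, B -> D violates BCNF; decompose into {A, B, D} and {A, B, C}.
{A, B, D}: every determinant is a superkey — BCNF.
Within {A, B, C}: {A}⁺ ∩ {A, B, C} = {A, B}, not the whole set, so A -> B violates BCNF; decompose into {A, B} and {A, C}.
{A, B}: every determinant is a superkey — BCNF.
{A, C}: every determinant is a superkey — BCNF.
{A, C, E}: every determinant is a superkey — BCNF.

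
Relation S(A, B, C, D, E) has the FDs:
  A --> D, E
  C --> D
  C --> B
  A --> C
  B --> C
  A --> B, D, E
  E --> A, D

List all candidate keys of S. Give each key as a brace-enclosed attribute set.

{A}, {E}

{A}⁺ = {A, B, C, D, E}, which is every attribute, so {A} is a candidate key.
{E}⁺ = {A, B, C, D, E}, which is every attribute, so {E} is a candidate key.
Any other superkey properly contains one of these, so there are no further candidate keys.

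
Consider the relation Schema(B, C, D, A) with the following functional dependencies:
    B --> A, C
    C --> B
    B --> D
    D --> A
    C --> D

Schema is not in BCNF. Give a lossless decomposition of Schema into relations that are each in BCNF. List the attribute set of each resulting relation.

{A, D}; {B, C, D}

Candidate keys of the original relation: {B}, {C}.
{A, B, C, D}: {D} determines {A, D} here but is not a superkey — split on D --> A, giving {A, D} and {B, C, D}.
{A, D} is in BCNF.
{B, C, D} is in BCNF.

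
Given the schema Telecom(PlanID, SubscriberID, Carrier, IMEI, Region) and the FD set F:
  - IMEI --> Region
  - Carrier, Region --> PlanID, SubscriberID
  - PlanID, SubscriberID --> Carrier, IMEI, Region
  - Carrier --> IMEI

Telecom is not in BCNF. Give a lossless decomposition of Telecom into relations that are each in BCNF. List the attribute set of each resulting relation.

{Carrier, IMEI, PlanID, SubscriberID}; {IMEI, Region}

Candidate keys of the original relation: {Carrier}, {PlanID, SubscriberID}.
In {Carrier, IMEI, PlanID, Region, SubscriberID}, {IMEI} is not a superkey ({IMEI}⁺ restricted to this set is {IMEI, Region}), so split on IMEI --> Region into {IMEI, Region} and {Carrier, IMEI, PlanID, SubscriberID}.
{IMEI, Region} has no BCNF violation.
{Carrier, IMEI, PlanID, SubscriberID} has no BCNF violation.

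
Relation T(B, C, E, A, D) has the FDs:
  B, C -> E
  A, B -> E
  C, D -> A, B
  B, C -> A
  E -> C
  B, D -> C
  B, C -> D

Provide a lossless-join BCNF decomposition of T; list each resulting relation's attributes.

Candidate keys of the original relation: {A, B}, {B, C}, {B, D}, {B, E}, {C, D}, {D, E}.
Within {A, B, C, D, E}: {E}⁺ ∩ {A, B, C, D, E} = {C, E}, not the whole set, so E -> C violates BCNF; decompose into {C, E} and {A, B, D, E}.
{C, E} is in BCNF.
{A, B, D, E} is in BCNF.

{A, B, D, E}; {C, E}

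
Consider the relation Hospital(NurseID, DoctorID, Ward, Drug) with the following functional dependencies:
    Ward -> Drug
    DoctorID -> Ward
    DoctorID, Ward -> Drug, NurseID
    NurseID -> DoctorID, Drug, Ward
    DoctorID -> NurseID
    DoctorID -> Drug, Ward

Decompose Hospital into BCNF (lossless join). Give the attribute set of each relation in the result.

Candidate keys of the original relation: {DoctorID}, {NurseID}.
{DoctorID, Drug, NurseID, Ward}: {Ward} determines {Drug, Ward} here but is not a superkey — split on Ward -> Drug, giving {Drug, Ward} and {DoctorID, NurseID, Ward}.
{Drug, Ward} has no BCNF violation.
{DoctorID, NurseID, Ward} has no BCNF violation.

{DoctorID, NurseID, Ward}; {Drug, Ward}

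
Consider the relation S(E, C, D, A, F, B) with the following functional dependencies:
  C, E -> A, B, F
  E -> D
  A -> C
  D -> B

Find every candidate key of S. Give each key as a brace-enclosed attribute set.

Attributes never on any right-hand side: {E} — every candidate key must contain it.
{A, E}⁺ = {A, B, C, D, E, F}, which is every attribute, so {A, E} is a candidate key.
{C, E}⁺ = {A, B, C, D, E, F}, which is every attribute, so {C, E} is a candidate key.
These are minimal and exhaustive — every other superkey contains one of them.

{A, E}, {C, E}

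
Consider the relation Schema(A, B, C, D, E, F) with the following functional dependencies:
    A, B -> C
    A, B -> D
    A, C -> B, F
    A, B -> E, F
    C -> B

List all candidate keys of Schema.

{A, B}, {A, C}

{A} never appears on the right of any FD, so every key must include it.
{A, B} is a candidate key since {A, B}⁺ = {A, B, C, D, E, F} covers every attribute.
{A, C} is a candidate key since {A, C}⁺ = {A, B, C, D, E, F} covers every attribute.
These are minimal and exhaustive — every other superkey contains one of them.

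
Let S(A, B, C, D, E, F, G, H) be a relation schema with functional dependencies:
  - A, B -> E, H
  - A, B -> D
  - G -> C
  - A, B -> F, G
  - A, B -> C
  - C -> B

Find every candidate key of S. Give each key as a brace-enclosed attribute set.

{A} never appears on the right of any FD, so every key must include it.
{A, B} is a candidate key since {A, B}⁺ = {A, B, C, D, E, F, G, H} covers every attribute.
{A, C} is a candidate key since {A, C}⁺ = {A, B, C, D, E, F, G, H} covers every attribute.
{A, G} is a candidate key since {A, G}⁺ = {A, B, C, D, E, F, G, H} covers every attribute.
These are minimal and exhaustive — every other superkey contains one of them.

{A, B}, {A, C}, {A, G}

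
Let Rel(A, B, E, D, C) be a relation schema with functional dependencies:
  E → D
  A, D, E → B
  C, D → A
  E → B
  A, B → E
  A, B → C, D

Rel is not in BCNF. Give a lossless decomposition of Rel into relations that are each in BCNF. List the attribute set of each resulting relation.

Candidate keys of the original relation: {A, B}, {A, E}, {B, C, D}, {C, E}.
Within {A, B, C, D, E}: {E}⁺ ∩ {A, B, C, D, E} = {B, D, E}, not the whole set, so E → B, D violates BCNF; decompose into {B, D, E} and {A, C, E}.
{B, D, E} has no BCNF violation.
{A, C, E} has no BCNF violation.

{A, C, E}; {B, D, E}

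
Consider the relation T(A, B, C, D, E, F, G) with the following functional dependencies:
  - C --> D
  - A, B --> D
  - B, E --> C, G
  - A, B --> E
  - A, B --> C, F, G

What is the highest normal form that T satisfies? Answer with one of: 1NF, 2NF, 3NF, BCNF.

2NF

Candidate key: {A, B}. Prime attributes: {A, B}.
For C --> D we have {C}⁺ = {C, D}; {C} is not a superkey, so BCNF fails.
Because {D} is non-prime and the left side of C --> D is not a superkey, the relation is not in 3NF.
No non-prime attribute depends on a proper subset of any candidate key, so 2NF holds.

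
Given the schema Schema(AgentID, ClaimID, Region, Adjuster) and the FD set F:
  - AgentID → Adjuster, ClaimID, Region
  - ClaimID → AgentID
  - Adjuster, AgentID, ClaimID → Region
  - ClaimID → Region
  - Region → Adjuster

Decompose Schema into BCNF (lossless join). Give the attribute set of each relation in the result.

{Adjuster, Region}; {AgentID, ClaimID, Region}

Candidate keys of the original relation: {AgentID}, {ClaimID}.
{Adjuster, AgentID, ClaimID, Region}: {Region} determines {Adjuster, Region} here but is not a superkey — split on Region → Adjuster, giving {Adjuster, Region} and {AgentID, ClaimID, Region}.
{Adjuster, Region}: every determinant is a superkey — BCNF.
{AgentID, ClaimID, Region}: every determinant is a superkey — BCNF.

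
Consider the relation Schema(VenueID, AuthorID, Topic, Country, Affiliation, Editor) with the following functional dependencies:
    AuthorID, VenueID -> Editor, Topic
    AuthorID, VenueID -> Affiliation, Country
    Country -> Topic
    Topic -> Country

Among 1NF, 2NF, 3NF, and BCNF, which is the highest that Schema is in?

Candidate key: {AuthorID, VenueID}. Prime attributes: {AuthorID, VenueID}.
For Country -> Topic we have {Country}⁺ = {Country, Topic}; {Country} is not a superkey, so BCNF fails.
Country -> Topic determines the non-prime attribute {Topic} from a non-superkey — 3NF is violated.
No proper subset of a key has a non-prime attribute in its closure, so there is no partial dependency; 2NF holds.

2NF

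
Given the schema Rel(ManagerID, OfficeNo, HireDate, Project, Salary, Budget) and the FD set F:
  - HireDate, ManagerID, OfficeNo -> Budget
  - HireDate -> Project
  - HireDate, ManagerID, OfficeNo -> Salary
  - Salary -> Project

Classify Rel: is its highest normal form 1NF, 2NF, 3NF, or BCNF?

Candidate key: {HireDate, ManagerID, OfficeNo}. Prime attributes: {HireDate, ManagerID, OfficeNo}.
HireDate -> Project: {HireDate}⁺ = {HireDate, Project}, which is not all of the attributes, so the left side is not a superkey — BCNF is violated.
HireDate -> Project determines the non-prime attribute {Project} from a non-superkey — 3NF is violated.
The proper key subset {HireDate} of {HireDate, ManagerID, OfficeNo} determines non-prime {Project}, so the relation is not even in 2NF.

1NF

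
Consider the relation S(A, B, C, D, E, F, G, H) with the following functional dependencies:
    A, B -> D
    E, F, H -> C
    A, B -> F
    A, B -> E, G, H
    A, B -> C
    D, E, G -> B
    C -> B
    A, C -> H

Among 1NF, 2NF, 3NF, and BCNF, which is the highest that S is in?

Candidate keys: {A, B}, {A, C}, {A, D, E, G}, {A, E, F, H}. Prime attributes: {A, B, C, D, E, F, G, H}.
E, F, H -> C: {E, F, H}⁺ = {B, C, E, F, H}, which is not all of the attributes, so the left side is not a superkey — BCNF is violated.
Since {C} ⊆ prime attributes and every other non-superkey FD also has a prime right side, the schema is in 3NF.

3NF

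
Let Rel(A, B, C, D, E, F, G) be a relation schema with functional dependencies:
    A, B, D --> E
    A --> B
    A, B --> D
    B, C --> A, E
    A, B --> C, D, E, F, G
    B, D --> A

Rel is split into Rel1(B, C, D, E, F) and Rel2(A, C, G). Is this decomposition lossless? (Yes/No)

Rel1 ∩ Rel2 = {C}; its closure under F is {C}.
Neither Rel1 nor Rel2 is contained in that closure, so the decomposition is lossy.

No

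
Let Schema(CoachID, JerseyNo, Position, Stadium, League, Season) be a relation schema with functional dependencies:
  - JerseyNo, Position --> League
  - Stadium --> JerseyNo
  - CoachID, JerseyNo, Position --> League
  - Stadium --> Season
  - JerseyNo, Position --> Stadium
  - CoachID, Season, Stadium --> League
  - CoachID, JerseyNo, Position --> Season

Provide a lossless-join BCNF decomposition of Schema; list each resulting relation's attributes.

{CoachID, JerseyNo, Position}; {JerseyNo, Season, Stadium}; {League, Position, Stadium}

Candidate keys of the original relation: {CoachID, JerseyNo, Position}, {CoachID, Position, Stadium}.
Within {CoachID, JerseyNo, League, Position, Season, Stadium}: {JerseyNo, Position}⁺ ∩ {CoachID, JerseyNo, League, Position, Season, Stadium} = {JerseyNo, League, Position, Season, Stadium}, not the whole set, so JerseyNo, Position --> League, Season, Stadium violates BCNF; decompose into {JerseyNo, League, Position, Season, Stadium} and {CoachID, JerseyNo, Position}.
Within {JerseyNo, League, Position, Season, Stadium}: {Stadium}⁺ ∩ {JerseyNo, League, Position, Season, Stadium} = {JerseyNo, Season, Stadium}, not the whole set, so Stadium --> JerseyNo, Season violates BCNF; decompose into {JerseyNo, Season, Stadium} and {League, Position, Stadium}.
{JerseyNo, Season, Stadium} is in BCNF.
{League, Position, Stadium} is in BCNF.
{CoachID, JerseyNo, Position} is in BCNF.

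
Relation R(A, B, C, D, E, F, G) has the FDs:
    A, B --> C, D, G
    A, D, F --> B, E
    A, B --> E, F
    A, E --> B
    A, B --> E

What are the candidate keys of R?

{A, B}, {A, D, F}, {A, E}

Attributes never on any right-hand side: {A} — every candidate key must contain it.
Closure of {A, B} is {A, B, C, D, E, F, G}, the whole schema; {A, B} is a candidate key.
Closure of {A, E} is {A, B, C, D, E, F, G}, the whole schema; {A, E} is a candidate key.
Closure of {A, D, F} is {A, B, C, D, E, F, G}, the whole schema; {A, D, F} is a candidate key.
No proper subset of any of these is a key, and no other minimal superkey exists.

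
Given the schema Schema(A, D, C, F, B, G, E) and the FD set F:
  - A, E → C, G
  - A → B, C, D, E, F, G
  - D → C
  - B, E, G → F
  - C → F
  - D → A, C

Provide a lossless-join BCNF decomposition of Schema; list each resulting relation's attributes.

Candidate keys of the original relation: {A}, {D}.
In {A, B, C, D, E, F, G}, {B, E, G} is not a superkey ({B, E, G}⁺ restricted to this set is {B, E, F, G}), so split on B, E, G → F into {B, E, F, G} and {A, B, C, D, E, G}.
{B, E, F, G}: every determinant is a superkey — BCNF.
{A, B, C, D, E, G}: every determinant is a superkey — BCNF.

{A, B, C, D, E, G}; {B, E, F, G}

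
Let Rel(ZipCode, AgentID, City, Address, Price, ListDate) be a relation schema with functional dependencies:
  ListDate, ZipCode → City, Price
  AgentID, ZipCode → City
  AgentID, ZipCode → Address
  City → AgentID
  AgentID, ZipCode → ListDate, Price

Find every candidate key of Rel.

{AgentID, ZipCode}, {City, ZipCode}, {ListDate, ZipCode}

{ZipCode} never appears on the right of any FD, so every key must include it.
{AgentID, ZipCode} is a candidate key since {AgentID, ZipCode}⁺ = {Address, AgentID, City, ListDate, Price, ZipCode} covers every attribute.
{City, ZipCode} is a candidate key since {City, ZipCode}⁺ = {Address, AgentID, City, ListDate, Price, ZipCode} covers every attribute.
{ListDate, ZipCode} is a candidate key since {ListDate, ZipCode}⁺ = {Address, AgentID, City, ListDate, Price, ZipCode} covers every attribute.
These are minimal and exhaustive — every other superkey contains one of them.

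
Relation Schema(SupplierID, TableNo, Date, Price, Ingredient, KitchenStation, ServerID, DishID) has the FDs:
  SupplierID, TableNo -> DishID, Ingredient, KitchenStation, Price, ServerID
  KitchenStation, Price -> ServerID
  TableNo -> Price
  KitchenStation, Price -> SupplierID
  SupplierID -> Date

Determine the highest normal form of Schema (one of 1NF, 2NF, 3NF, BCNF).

1NF

Candidate keys: {KitchenStation, TableNo}, {SupplierID, TableNo}. Prime attributes: {KitchenStation, SupplierID, TableNo}.
KitchenStation, Price -> ServerID breaks BCNF: {KitchenStation, Price}⁺ = {Date, KitchenStation, Price, ServerID, SupplierID}, so {KitchenStation, Price} is not a superkey.
Because {ServerID} is non-prime and the left side of KitchenStation, Price -> ServerID is not a superkey, the relation is not in 3NF.
{TableNo} is a proper subset of the key {KitchenStation, TableNo}, and {TableNo}⁺ contains the non-prime attribute {Price} — a partial dependency, so 2NF is violated.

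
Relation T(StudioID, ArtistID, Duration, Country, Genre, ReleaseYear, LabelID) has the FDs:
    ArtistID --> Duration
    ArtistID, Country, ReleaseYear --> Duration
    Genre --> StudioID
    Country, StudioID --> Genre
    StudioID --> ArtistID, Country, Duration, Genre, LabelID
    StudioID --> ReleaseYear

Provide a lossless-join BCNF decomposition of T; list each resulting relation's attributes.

{ArtistID, Country, Genre, LabelID, ReleaseYear, StudioID}; {ArtistID, Duration}

Candidate keys of the original relation: {Genre}, {StudioID}.
In {ArtistID, Country, Duration, Genre, LabelID, ReleaseYear, StudioID}, {ArtistID} is not a superkey ({ArtistID}⁺ restricted to this set is {ArtistID, Duration}), so split on ArtistID --> Duration into {ArtistID, Duration} and {ArtistID, Country, Genre, LabelID, ReleaseYear, StudioID}.
{ArtistID, Duration} is in BCNF.
{ArtistID, Country, Genre, LabelID, ReleaseYear, StudioID} is in BCNF.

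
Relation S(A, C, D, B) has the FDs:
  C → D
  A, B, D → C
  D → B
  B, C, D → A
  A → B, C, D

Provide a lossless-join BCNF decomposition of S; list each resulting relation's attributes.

{A, C, D}; {B, D}

Candidate keys of the original relation: {A}, {C}.
In {A, B, C, D}, {D} is not a superkey ({D}⁺ restricted to this set is {B, D}), so split on D → B into {B, D} and {A, C, D}.
{B, D}: every determinant is a superkey — BCNF.
{A, C, D}: every determinant is a superkey — BCNF.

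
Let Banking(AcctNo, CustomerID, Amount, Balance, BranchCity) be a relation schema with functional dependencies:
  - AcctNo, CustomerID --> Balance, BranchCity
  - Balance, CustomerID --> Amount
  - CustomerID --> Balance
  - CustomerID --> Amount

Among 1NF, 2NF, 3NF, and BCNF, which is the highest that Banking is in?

Candidate key: {AcctNo, CustomerID}. Prime attributes: {AcctNo, CustomerID}.
Balance, CustomerID --> Amount: {Balance, CustomerID}⁺ = {Amount, Balance, CustomerID}, which is not all of the attributes, so the left side is not a superkey — BCNF is violated.
Balance, CustomerID --> Amount has non-prime {Amount} on the right and a non-superkey on the left, so 3NF fails.
The proper key subset {CustomerID} of {AcctNo, CustomerID} determines non-prime {Amount, Balance}, so the relation is not even in 2NF.

1NF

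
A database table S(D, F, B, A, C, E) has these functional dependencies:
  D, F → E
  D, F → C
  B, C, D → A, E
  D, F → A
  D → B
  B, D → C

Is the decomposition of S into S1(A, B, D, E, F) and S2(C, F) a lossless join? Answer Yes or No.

The shared attributes are {F} and {F}⁺ = {F}.
S1 ⊄ {F} and S2 ⊄ {F}, so the split is lossy.

No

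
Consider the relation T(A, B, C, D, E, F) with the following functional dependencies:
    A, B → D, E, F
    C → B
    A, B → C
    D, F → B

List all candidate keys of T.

No FD produces {A}, so it must be in every candidate key.
{A, B} is a candidate key since {A, B}⁺ = {A, B, C, D, E, F} covers every attribute.
{A, C} is a candidate key since {A, C}⁺ = {A, B, C, D, E, F} covers every attribute.
{A, D, F} is a candidate key since {A, D, F}⁺ = {A, B, C, D, E, F} covers every attribute.
No proper subset of any of these is a key, and no other minimal superkey exists.

{A, B}, {A, C}, {A, D, F}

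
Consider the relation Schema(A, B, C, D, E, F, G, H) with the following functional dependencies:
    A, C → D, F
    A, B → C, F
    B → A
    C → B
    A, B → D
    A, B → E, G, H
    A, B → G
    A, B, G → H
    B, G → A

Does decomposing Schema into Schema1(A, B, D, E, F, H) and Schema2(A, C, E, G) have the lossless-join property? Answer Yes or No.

No

Schema1 ∩ Schema2 = {A, E}; its closure under F is {A, E}.
Neither Schema1 nor Schema2 is contained in that closure, so the decomposition is lossy.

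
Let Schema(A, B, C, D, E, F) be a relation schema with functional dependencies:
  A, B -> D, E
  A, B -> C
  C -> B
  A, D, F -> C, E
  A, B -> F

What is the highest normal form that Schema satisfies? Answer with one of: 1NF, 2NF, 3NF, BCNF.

Candidate keys: {A, B}, {A, C}, {A, D, F}. Prime attributes: {A, B, C, D, F}.
For C -> B we have {C}⁺ = {B, C}; {C} is not a superkey, so BCNF fails.
Its right-hand attributes {B} are all prime, as are those of every other non-superkey FD — the relation is in 3NF.

3NF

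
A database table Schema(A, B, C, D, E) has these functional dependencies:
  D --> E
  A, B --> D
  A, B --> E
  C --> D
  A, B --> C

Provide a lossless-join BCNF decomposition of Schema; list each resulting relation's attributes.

{A, B, C}; {C, D}; {D, E}

Candidate key of the original relation: {A, B}.
Within {A, B, C, D, E}: {D}⁺ ∩ {A, B, C, D, E} = {D, E}, not the whole set, so D --> E violates BCNF; decompose into {D, E} and {A, B, C, D}.
{D, E}: every determinant is a superkey — BCNF.
Within {A, B, C, D}: {C}⁺ ∩ {A, B, C, D} = {C, D}, not the whole set, so C --> D violates BCNF; decompose into {C, D} and {A, B, C}.
{C, D}: every determinant is a superkey — BCNF.
{A, B, C}: every determinant is a superkey — BCNF.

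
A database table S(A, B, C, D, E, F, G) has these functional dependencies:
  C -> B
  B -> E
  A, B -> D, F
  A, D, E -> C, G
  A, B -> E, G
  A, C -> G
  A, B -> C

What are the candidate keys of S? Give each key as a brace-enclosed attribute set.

{A, B}, {A, C}, {A, D, E}

{A} never appears on the right of any FD, so every key must include it.
{A, B}⁺ = {A, B, C, D, E, F, G}, which is every attribute, so {A, B} is a candidate key.
{A, C}⁺ = {A, B, C, D, E, F, G}, which is every attribute, so {A, C} is a candidate key.
{A, D, E}⁺ = {A, B, C, D, E, F, G}, which is every attribute, so {A, D, E} is a candidate key.
No proper subset of any of these is a key, and no other minimal superkey exists.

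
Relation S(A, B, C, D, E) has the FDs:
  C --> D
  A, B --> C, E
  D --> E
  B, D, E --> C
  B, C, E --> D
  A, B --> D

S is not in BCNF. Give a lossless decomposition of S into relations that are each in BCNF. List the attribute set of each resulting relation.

{A, B, C}; {C, D}; {D, E}

Candidate key of the original relation: {A, B}.
{A, B, C, D, E}: {C} determines {C, D, E} here but is not a superkey — split on C --> D, E, giving {C, D, E} and {A, B, C}.
{C, D, E}: {D} determines {D, E} here but is not a superkey — split on D --> E, giving {D, E} and {C, D}.
{D, E} is in BCNF.
{C, D} is in BCNF.
{A, B, C} is in BCNF.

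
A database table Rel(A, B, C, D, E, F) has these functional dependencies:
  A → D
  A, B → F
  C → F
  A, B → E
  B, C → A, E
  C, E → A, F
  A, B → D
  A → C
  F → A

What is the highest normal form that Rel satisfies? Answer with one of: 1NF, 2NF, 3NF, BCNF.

Candidate keys: {A, B}, {B, C}, {B, F}. Prime attributes: {A, B, C, F}.
A → D: {A}⁺ = {A, C, D, F}, which is not all of the attributes, so the left side is not a superkey — BCNF is violated.
A → D has non-prime {D} on the right and a non-superkey on the left, so 3NF fails.
The proper key subset {A} of {A, B} determines non-prime {D}, so the relation is not even in 2NF.

1NF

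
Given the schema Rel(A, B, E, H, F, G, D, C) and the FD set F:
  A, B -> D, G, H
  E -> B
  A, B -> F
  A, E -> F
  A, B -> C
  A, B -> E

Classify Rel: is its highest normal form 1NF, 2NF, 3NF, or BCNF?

Candidate keys: {A, B}, {A, E}. Prime attributes: {A, B, E}.
E -> B breaks BCNF: {E}⁺ = {B, E}, so {E} is not a superkey.
Its right-hand attributes {B} are all prime, as are those of every other non-superkey FD — the relation is in 3NF.

3NF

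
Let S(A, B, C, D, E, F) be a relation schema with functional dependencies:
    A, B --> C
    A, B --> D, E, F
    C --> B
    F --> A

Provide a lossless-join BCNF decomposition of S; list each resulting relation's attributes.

{A, F}; {B, C}; {C, D, E, F}

Candidate keys of the original relation: {A, B}, {A, C}, {B, F}, {C, F}.
Within {A, B, C, D, E, F}: {C}⁺ ∩ {A, B, C, D, E, F} = {B, C}, not the whole set, so C --> B violates BCNF; decompose into {B, C} and {A, C, D, E, F}.
{B, C} is in BCNF.
Within {A, C, D, E, F}: {F}⁺ ∩ {A, C, D, E, F} = {A, F}, not the whole set, so F --> A violates BCNF; decompose into {A, F} and {C, D, E, F}.
{A, F} is in BCNF.
{C, D, E, F} is in BCNF.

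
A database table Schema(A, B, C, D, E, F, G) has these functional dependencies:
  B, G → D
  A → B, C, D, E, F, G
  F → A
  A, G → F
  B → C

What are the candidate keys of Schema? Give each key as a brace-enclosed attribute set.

{A}, {F}

{A}⁺ = {A, B, C, D, E, F, G}, which is every attribute, so {A} is a candidate key.
{F}⁺ = {A, B, C, D, E, F, G}, which is every attribute, so {F} is a candidate key.
No proper subset of any of these is a key, and no other minimal superkey exists.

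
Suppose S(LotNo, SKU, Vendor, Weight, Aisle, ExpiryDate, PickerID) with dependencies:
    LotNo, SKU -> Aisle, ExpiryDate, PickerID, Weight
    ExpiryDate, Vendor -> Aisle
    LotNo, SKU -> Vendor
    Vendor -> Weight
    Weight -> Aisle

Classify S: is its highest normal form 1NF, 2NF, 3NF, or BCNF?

Candidate key: {LotNo, SKU}. Prime attributes: {LotNo, SKU}.
For ExpiryDate, Vendor -> Aisle we have {ExpiryDate, Vendor}⁺ = {Aisle, ExpiryDate, Vendor, Weight}; {ExpiryDate, Vendor} is not a superkey, so BCNF fails.
ExpiryDate, Vendor -> Aisle has non-prime {Aisle} on the right and a non-superkey on the left, so 3NF fails.
No non-prime attribute depends on a proper subset of any candidate key, so 2NF holds.

2NF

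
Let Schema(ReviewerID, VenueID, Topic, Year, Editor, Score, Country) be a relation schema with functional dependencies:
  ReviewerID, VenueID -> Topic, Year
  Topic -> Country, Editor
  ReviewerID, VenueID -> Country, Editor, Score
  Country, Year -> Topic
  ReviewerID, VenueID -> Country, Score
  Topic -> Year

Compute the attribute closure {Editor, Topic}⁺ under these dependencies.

{Country, Editor, Topic, Year}

Start with {Editor, Topic}.
Topic -> Country, Editor applies; add {Country} → now {Country, Editor, Topic}.
Topic -> Year applies; add {Year} → now {Country, Editor, Topic, Year}.
No further FD applies.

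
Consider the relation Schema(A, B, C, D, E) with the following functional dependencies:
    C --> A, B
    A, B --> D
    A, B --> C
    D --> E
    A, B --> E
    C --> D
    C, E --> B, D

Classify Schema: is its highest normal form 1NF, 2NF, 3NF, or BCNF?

Candidate keys: {A, B}, {C}. Prime attributes: {A, B, C}.
For D --> E we have {D}⁺ = {D, E}; {D} is not a superkey, so BCNF fails.
D --> E determines the non-prime attribute {E} from a non-superkey — 3NF is violated.
No proper subset of a key has a non-prime attribute in its closure, so there is no partial dependency; 2NF holds.

2NF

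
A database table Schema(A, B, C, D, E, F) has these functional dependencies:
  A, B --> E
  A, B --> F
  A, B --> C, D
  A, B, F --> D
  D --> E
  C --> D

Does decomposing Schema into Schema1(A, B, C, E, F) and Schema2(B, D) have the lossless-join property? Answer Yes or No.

Common attributes: {B}; their closure is {B}.
The closure covers neither Schema1 nor Schema2 entirely; the join is not lossless.

No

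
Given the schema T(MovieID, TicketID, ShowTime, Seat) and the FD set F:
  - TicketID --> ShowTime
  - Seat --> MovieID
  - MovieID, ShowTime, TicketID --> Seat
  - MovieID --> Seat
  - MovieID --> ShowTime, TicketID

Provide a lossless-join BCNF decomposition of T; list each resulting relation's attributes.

Candidate keys of the original relation: {MovieID}, {Seat}.
In {MovieID, Seat, ShowTime, TicketID}, {TicketID} is not a superkey ({TicketID}⁺ restricted to this set is {ShowTime, TicketID}), so split on TicketID --> ShowTime into {ShowTime, TicketID} and {MovieID, Seat, TicketID}.
{ShowTime, TicketID} is in BCNF.
{MovieID, Seat, TicketID} is in BCNF.

{MovieID, Seat, TicketID}; {ShowTime, TicketID}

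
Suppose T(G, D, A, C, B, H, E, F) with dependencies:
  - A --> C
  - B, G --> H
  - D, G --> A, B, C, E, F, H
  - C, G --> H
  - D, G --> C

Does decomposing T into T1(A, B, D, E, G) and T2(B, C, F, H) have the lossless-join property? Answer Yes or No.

The shared attributes are {B} and {B}⁺ = {B}.
The closure covers neither T1 nor T2 entirely; the join is not lossless.

No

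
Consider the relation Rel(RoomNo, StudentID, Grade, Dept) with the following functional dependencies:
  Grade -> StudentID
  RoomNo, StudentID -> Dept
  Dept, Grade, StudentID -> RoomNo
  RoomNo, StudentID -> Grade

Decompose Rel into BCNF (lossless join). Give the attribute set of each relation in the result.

Candidate keys of the original relation: {Dept, Grade}, {Grade, RoomNo}, {RoomNo, StudentID}.
Within {Dept, Grade, RoomNo, StudentID}: {Grade}⁺ ∩ {Dept, Grade, RoomNo, StudentID} = {Grade, StudentID}, not the whole set, so Grade -> StudentID violates BCNF; decompose into {Grade, StudentID} and {Dept, Grade, RoomNo}.
{Grade, StudentID} has no BCNF violation.
{Dept, Grade, RoomNo} has no BCNF violation.

{Dept, Grade, RoomNo}; {Grade, StudentID}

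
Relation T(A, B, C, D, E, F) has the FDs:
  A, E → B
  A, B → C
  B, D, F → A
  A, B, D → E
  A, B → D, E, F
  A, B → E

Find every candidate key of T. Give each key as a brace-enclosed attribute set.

{A, B}, {A, E}, {B, D, F}

{A, B}⁺ = {A, B, C, D, E, F} — all of the relation — so {A, B} is a candidate key.
{A, E}⁺ = {A, B, C, D, E, F} — all of the relation — so {A, E} is a candidate key.
{B, D, F}⁺ = {A, B, C, D, E, F} — all of the relation — so {B, D, F} is a candidate key.
Any other superkey properly contains one of these, so there are no further candidate keys.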